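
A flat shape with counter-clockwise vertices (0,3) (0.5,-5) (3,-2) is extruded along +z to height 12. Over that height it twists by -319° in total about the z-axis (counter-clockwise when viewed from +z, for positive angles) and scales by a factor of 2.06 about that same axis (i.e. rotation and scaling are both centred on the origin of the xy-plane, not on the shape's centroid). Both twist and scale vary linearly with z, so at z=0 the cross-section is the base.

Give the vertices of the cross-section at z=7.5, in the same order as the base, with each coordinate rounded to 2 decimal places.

t = z/height = 7.5/12 = 0.625
s = 1 + (scale-1)·z/height = 1 + (2.06-1)·7.5/12 = 1.662500
θ = twist·z/height = -319°·7.5/12 = -199.3750° = -3.479750 rad
cos θ = -0.943368, sin θ = 0.331750 (intermediates below are computed at full precision and shown rounded to 5 d.p.)
v1: (0,3) → rotate → (-0.99525,-2.83010) → ×s → (-1.65460,-4.70505) → (-1.65,-4.71)
v2: (0.5,-5) → rotate → (1.18706,4.88271) → ×s → (1.97349,8.11751) → (1.97,8.12)
v3: (3,-2) → rotate → (-2.16660,2.88198) → ×s → (-3.60198,4.79130) → (-3.60,4.79)

Cross-section at z=7.5: (-1.65,-4.71) (1.97,8.12) (-3.60,4.79)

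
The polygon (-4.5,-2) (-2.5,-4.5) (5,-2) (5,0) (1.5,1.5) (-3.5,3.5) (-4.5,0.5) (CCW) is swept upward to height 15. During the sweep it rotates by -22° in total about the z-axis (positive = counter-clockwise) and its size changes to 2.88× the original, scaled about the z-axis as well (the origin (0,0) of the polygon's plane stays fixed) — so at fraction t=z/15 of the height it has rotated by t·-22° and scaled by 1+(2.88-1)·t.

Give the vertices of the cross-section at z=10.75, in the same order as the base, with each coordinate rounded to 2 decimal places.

t = z/height = 10.75/15 = 0.716667
s = 1 + (scale-1)·z/height = 1 + (2.88-1)·10.75/15 = 2.347333
θ = twist·z/height = -22°·10.75/15 = -15.7667° = -0.275180 rad
cos θ = 0.962376, sin θ = -0.271720 (intermediates below are computed at full precision and shown rounded to 5 d.p.)
v1: (-4.5,-2) → rotate → (-4.87413,-0.70201) → ×s → (-11.44122,-1.64785) → (-11.44,-1.65)
v2: (-2.5,-4.5) → rotate → (-3.62868,-3.65139) → ×s → (-8.51773,-8.57103) → (-8.52,-8.57)
v3: (5,-2) → rotate → (4.26844,-3.28335) → ×s → (10.01945,-7.70713) → (10.02,-7.71)
v4: (5,0) → rotate → (4.81188,-1.35860) → ×s → (11.29509,-3.18909) → (11.30,-3.19)
v5: (1.5,1.5) → rotate → (1.85114,1.03598) → ×s → (4.34525,2.43180) → (4.35,2.43)
v6: (-3.5,3.5) → rotate → (-2.41730,4.31934) → ×s → (-5.67420,10.13893) → (-5.67,10.14)
v7: (-4.5,0.5) → rotate → (-4.19483,1.70393) → ×s → (-9.84667,3.99969) → (-9.85,4.00)

Cross-section at z=10.75: (-11.44,-1.65) (-8.52,-8.57) (10.02,-7.71) (11.30,-3.19) (4.35,2.43) (-5.67,10.14) (-9.85,4.00)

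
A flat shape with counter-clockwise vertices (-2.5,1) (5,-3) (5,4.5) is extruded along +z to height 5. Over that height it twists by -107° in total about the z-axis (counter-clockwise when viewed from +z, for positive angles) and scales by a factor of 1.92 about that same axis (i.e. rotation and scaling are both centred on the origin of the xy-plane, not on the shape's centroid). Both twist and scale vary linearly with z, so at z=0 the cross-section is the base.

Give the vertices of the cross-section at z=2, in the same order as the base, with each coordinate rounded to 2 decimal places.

Cross-section at z=2: (-1.58,3.33) (2.23,-7.66) (9.20,-0.13)

t = z/height = 2/5 = 0.4
s = 1 + (scale-1)·z/height = 1 + (1.92-1)·2/5 = 1.368000
θ = twist·z/height = -107°·2/5 = -42.8000° = -0.747001 rad
cos θ = 0.733730, sin θ = -0.679441 (intermediates below are computed at full precision and shown rounded to 5 d.p.)
v1: (-2.5,1) → rotate → (-1.15488,2.43233) → ×s → (-1.57988,3.32743) → (-1.58,3.33)
v2: (5,-3) → rotate → (1.63033,-5.59840) → ×s → (2.23029,-7.65861) → (2.23,-7.66)
v3: (5,4.5) → rotate → (6.72614,-0.09542) → ×s → (9.20135,-0.13054) → (9.20,-0.13)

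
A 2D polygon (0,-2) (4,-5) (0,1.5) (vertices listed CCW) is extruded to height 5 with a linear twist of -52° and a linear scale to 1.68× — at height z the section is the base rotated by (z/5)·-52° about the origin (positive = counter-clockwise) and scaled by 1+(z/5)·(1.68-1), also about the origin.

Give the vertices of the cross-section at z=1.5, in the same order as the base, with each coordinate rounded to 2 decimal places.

Cross-section at z=1.5: (-0.65,-2.32) (3.02,-7.09) (0.49,1.74)

t = z/height = 1.5/5 = 0.3
s = 1 + (scale-1)·z/height = 1 + (1.68-1)·1.5/5 = 1.204000
θ = twist·z/height = -52°·1.5/5 = -15.6000° = -0.272271 rad
cos θ = 0.963163, sin θ = -0.268920 (intermediates below are computed at full precision and shown rounded to 5 d.p.)
v1: (0,-2) → rotate → (-0.53784,-1.92633) → ×s → (-0.64756,-2.31930) → (-0.65,-2.32)
v2: (4,-5) → rotate → (2.50805,-5.89149) → ×s → (3.01969,-7.09336) → (3.02,-7.09)
v3: (0,1.5) → rotate → (0.40338,1.44474) → ×s → (0.48567,1.73947) → (0.49,1.74)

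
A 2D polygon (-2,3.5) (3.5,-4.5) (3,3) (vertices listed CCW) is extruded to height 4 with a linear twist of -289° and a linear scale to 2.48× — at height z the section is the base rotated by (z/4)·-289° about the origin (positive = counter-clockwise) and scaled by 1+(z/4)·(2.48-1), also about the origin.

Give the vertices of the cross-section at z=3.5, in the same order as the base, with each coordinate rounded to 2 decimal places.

Cross-section at z=3.5: (-6.32,-6.75) (7.50,10.72) (-8.61,4.55)

t = z/height = 3.5/4 = 0.875
s = 1 + (scale-1)·z/height = 1 + (2.48-1)·3.5/4 = 2.295000
θ = twist·z/height = -289°·3.5/4 = -252.8750° = -4.413501 rad
cos θ = -0.294457, sin θ = 0.955665 (intermediates below are computed at full precision and shown rounded to 5 d.p.)
v1: (-2,3.5) → rotate → (-2.75591,-2.94193) → ×s → (-6.32482,-6.75173) → (-6.32,-6.75)
v2: (3.5,-4.5) → rotate → (3.26989,4.66988) → ×s → (7.50440,10.71738) → (7.50,10.72)
v3: (3,3) → rotate → (-3.75037,1.98362) → ×s → (-8.60709,4.55241) → (-8.61,4.55)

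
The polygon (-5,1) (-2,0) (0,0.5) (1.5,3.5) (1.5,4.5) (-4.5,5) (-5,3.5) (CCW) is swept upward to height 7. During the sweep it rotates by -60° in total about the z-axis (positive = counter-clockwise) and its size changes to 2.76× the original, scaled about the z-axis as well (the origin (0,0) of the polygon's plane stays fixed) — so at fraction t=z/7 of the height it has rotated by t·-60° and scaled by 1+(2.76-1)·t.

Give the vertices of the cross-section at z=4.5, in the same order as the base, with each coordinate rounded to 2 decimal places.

Cross-section at z=4.5: (-7.00,8.31) (-3.33,2.66) (0.66,0.83) (7.15,3.84) (8.48,5.51) (-0.85,14.31) (-3.68,12.48)

t = z/height = 4.5/7 = 0.642857
s = 1 + (scale-1)·z/height = 1 + (2.76-1)·4.5/7 = 2.131429
θ = twist·z/height = -60°·4.5/7 = -38.5714° = -0.673198 rad
cos θ = 0.781831, sin θ = -0.623490 (intermediates below are computed at full precision and shown rounded to 5 d.p.)
v1: (-5,1) → rotate → (-3.28567,3.89928) → ×s → (-7.00317,8.31104) → (-7.00,8.31)
v2: (-2,0) → rotate → (-1.56366,1.24698) → ×s → (-3.33284,2.65785) → (-3.33,2.66)
v3: (0,0.5) → rotate → (0.31174,0.39092) → ×s → (0.66446,0.83321) → (0.66,0.83)
v4: (1.5,3.5) → rotate → (3.35496,1.80118) → ×s → (7.15086,3.83908) → (7.15,3.84)
v5: (1.5,4.5) → rotate → (3.97845,2.58301) → ×s → (8.47978,5.50549) → (8.48,5.51)
v6: (-4.5,5) → rotate → (-0.40079,6.71486) → ×s → (-0.85426,14.31225) → (-0.85,14.31)
v7: (-5,3.5) → rotate → (-1.72694,5.85386) → ×s → (-3.68086,12.47708) → (-3.68,12.48)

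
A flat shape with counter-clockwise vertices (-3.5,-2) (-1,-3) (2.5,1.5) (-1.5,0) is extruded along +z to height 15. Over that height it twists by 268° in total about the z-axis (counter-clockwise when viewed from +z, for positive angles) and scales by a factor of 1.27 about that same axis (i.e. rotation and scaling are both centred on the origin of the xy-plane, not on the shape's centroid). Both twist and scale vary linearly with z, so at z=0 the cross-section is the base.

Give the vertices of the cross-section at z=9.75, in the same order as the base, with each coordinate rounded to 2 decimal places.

Cross-section at z=9.75: (4.33,1.92) (1.53,3.39) (-3.10,-1.46) (1.75,-0.18)

t = z/height = 9.75/15 = 0.65
s = 1 + (scale-1)·z/height = 1 + (1.27-1)·9.75/15 = 1.175500
θ = twist·z/height = 268°·9.75/15 = 174.2000° = 3.040364 rad
cos θ = -0.994881, sin θ = 0.101056 (intermediates below are computed at full precision and shown rounded to 5 d.p.)
v1: (-3.5,-2) → rotate → (3.68420,1.63606) → ×s → (4.33077,1.92319) → (4.33,1.92)
v2: (-1,-3) → rotate → (1.29805,2.88359) → ×s → (1.52586,3.38966) → (1.53,3.39)
v3: (2.5,1.5) → rotate → (-2.63879,-1.23968) → ×s → (-3.10189,-1.45724) → (-3.10,-1.46)
v4: (-1.5,0) → rotate → (1.49232,-0.15158) → ×s → (1.75422,-0.17819) → (1.75,-0.18)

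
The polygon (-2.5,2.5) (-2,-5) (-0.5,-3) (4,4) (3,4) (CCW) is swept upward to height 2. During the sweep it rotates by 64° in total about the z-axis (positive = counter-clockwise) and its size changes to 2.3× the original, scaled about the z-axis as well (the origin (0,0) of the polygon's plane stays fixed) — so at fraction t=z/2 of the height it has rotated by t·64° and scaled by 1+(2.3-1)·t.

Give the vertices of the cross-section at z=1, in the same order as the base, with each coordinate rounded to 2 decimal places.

t = z/height = 1/2 = 0.5
s = 1 + (scale-1)·z/height = 1 + (2.3-1)·1/2 = 1.650000
θ = twist·z/height = 64°·1/2 = 32.0000° = 0.558505 rad
cos θ = 0.848048, sin θ = 0.529919 (intermediates below are computed at full precision and shown rounded to 5 d.p.)
v1: (-2.5,2.5) → rotate → (-3.44492,0.79532) → ×s → (-5.68412,1.31228) → (-5.68,1.31)
v2: (-2,-5) → rotate → (0.95350,-5.30008) → ×s → (1.57328,-8.74513) → (1.57,-8.75)
v3: (-0.5,-3) → rotate → (1.16573,-2.80910) → ×s → (1.92346,-4.63502) → (1.92,-4.64)
v4: (4,4) → rotate → (1.27252,5.51187) → ×s → (2.09965,9.09458) → (2.10,9.09)
v5: (3,4) → rotate → (0.42447,4.98195) → ×s → (0.70037,8.22022) → (0.70,8.22)

Cross-section at z=1: (-5.68,1.31) (1.57,-8.75) (1.92,-4.64) (2.10,9.09) (0.70,8.22)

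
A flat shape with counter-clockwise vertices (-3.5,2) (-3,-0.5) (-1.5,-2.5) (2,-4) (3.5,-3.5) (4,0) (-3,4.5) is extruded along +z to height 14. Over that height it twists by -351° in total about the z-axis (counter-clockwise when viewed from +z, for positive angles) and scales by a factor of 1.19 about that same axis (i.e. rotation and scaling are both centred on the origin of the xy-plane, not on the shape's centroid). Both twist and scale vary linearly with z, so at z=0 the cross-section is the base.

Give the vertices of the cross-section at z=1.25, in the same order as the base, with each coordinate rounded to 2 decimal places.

Cross-section at z=1.25: (-1.98,3.59) (-2.87,1.15) (-2.63,-1.38) (-0.38,-4.53) (1.19,-4.89) (3.47,-2.12) (-0.23,5.50)

t = z/height = 1.25/14 = 0.0892857
s = 1 + (scale-1)·z/height = 1 + (1.19-1)·1.25/14 = 1.016964
θ = twist·z/height = -351°·1.25/14 = -31.3393° = -0.546974 rad
cos θ = 0.854102, sin θ = -0.520105 (intermediates below are computed at full precision and shown rounded to 5 d.p.)
v1: (-3.5,2) → rotate → (-1.94915,3.52857) → ×s → (-1.98221,3.58843) → (-1.98,3.59)
v2: (-3,-0.5) → rotate → (-2.82236,1.13326) → ×s → (-2.87024,1.15249) → (-2.87,1.15)
v3: (-1.5,-2.5) → rotate → (-2.58142,-1.35510) → ×s → (-2.62521,-1.37809) → (-2.63,-1.38)
v4: (2,-4) → rotate → (-0.37221,-4.45662) → ×s → (-0.37853,-4.53222) → (-0.38,-4.53)
v5: (3.5,-3.5) → rotate → (1.16899,-4.80973) → ×s → (1.18882,-4.89132) → (1.19,-4.89)
v6: (4,0) → rotate → (3.41641,-2.08042) → ×s → (3.47437,-2.11571) → (3.47,-2.12)
v7: (-3,4.5) → rotate → (-0.22184,5.40378) → ×s → (-0.22560,5.49545) → (-0.23,5.50)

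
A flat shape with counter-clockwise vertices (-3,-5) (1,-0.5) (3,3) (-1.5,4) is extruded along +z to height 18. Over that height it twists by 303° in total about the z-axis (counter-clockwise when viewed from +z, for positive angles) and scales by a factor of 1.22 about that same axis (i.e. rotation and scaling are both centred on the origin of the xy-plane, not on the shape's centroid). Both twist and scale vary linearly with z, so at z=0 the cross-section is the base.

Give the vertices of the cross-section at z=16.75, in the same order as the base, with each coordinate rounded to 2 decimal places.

t = z/height = 16.75/18 = 0.930556
s = 1 + (scale-1)·z/height = 1 + (1.22-1)·16.75/18 = 1.204722
θ = twist·z/height = 303°·16.75/18 = 281.9583° = 4.921101 rad
cos θ = 0.207200, sin θ = -0.978299 (intermediates below are computed at full precision and shown rounded to 5 d.p.)
v1: (-3,-5) → rotate → (-5.51309,1.89889) → ×s → (-6.64175,2.28764) → (-6.64,2.29)
v2: (1,-0.5) → rotate → (-0.28195,-1.08190) → ×s → (-0.33967,-1.30339) → (-0.34,-1.30)
v3: (3,3) → rotate → (3.55650,-2.31329) → ×s → (4.28459,-2.78688) → (4.28,-2.79)
v4: (-1.5,4) → rotate → (3.60239,2.29625) → ×s → (4.33988,2.76634) → (4.34,2.77)

Cross-section at z=16.75: (-6.64,2.29) (-0.34,-1.30) (4.28,-2.79) (4.34,2.77)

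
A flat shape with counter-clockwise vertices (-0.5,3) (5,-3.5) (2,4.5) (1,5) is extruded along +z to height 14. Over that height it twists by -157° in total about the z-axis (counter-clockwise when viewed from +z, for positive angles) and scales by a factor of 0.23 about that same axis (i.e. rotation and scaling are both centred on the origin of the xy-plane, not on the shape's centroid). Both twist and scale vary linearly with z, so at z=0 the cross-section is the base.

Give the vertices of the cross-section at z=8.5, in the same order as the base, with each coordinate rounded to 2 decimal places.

Cross-section at z=8.5: (1.62,0.12) (-2.10,-2.48) (2.29,-1.28) (2.60,-0.78)

t = z/height = 8.5/14 = 0.607143
s = 1 + (scale-1)·z/height = 1 + (0.23-1)·8.5/14 = 0.532500
θ = twist·z/height = -157°·8.5/14 = -95.3214° = -1.663673 rad
cos θ = -0.092743, sin θ = -0.995690 (intermediates below are computed at full precision and shown rounded to 5 d.p.)
v1: (-0.5,3) → rotate → (3.03344,0.21962) → ×s → (1.61531,0.11695) → (1.62,0.12)
v2: (5,-3.5) → rotate → (-3.94863,-4.65385) → ×s → (-2.10265,-2.47818) → (-2.10,-2.48)
v3: (2,4.5) → rotate → (4.29512,-2.40872) → ×s → (2.28715,-1.28265) → (2.29,-1.28)
v4: (1,5) → rotate → (4.88571,-1.45940) → ×s → (2.60164,-0.77713) → (2.60,-0.78)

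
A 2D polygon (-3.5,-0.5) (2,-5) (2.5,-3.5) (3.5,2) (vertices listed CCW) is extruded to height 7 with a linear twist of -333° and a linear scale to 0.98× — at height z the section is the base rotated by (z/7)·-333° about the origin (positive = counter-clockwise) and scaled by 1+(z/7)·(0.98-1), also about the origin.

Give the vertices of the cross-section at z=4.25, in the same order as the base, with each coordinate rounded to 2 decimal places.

t = z/height = 4.25/7 = 0.607143
s = 1 + (scale-1)·z/height = 1 + (0.98-1)·4.25/7 = 0.987857
θ = twist·z/height = -333°·4.25/7 = -202.1786° = -3.528682 rad
cos θ = -0.926012, sin θ = 0.377494 (intermediates below are computed at full precision and shown rounded to 5 d.p.)
v1: (-3.5,-0.5) → rotate → (3.42979,-0.85822) → ×s → (3.38814,-0.84780) → (3.39,-0.85)
v2: (2,-5) → rotate → (0.03545,5.38505) → ×s → (0.03502,5.31966) → (0.04,5.32)
v3: (2.5,-3.5) → rotate → (-0.99380,4.18478) → ×s → (-0.98173,4.13396) → (-0.98,4.13)
v4: (3.5,2) → rotate → (-3.99603,-0.53079) → ×s → (-3.94751,-0.52435) → (-3.95,-0.52)

Cross-section at z=4.25: (3.39,-0.85) (0.04,5.32) (-0.98,4.13) (-3.95,-0.52)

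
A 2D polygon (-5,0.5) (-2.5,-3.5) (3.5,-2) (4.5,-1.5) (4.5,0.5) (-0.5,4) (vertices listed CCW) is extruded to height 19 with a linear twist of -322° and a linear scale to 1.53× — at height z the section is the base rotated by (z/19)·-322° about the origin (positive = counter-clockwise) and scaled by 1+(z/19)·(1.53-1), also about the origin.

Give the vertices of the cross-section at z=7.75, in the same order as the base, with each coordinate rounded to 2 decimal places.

Cross-section at z=7.75: (4.47,4.16) (-1.19,5.09) (-4.64,-1.59) (-4.98,-2.90) (-3.16,-4.51) (4.05,-2.76)

t = z/height = 7.75/19 = 0.407895
s = 1 + (scale-1)·z/height = 1 + (1.53-1)·7.75/19 = 1.216184
θ = twist·z/height = -322°·7.75/19 = -131.3421° = -2.292352 rad
cos θ = -0.660554, sin θ = -0.750779 (intermediates below are computed at full precision and shown rounded to 5 d.p.)
v1: (-5,0.5) → rotate → (3.67816,3.42362) → ×s → (4.47332,4.16375) → (4.47,4.16)
v2: (-2.5,-3.5) → rotate → (-0.97634,4.18888) → ×s → (-1.18741,5.09446) → (-1.19,5.09)
v3: (3.5,-2) → rotate → (-3.81350,-1.30662) → ×s → (-4.63791,-1.58909) → (-4.64,-1.59)
v4: (4.5,-1.5) → rotate → (-4.09866,-2.38767) → ×s → (-4.98472,-2.90385) → (-4.98,-2.90)
v5: (4.5,0.5) → rotate → (-2.59710,-3.70878) → ×s → (-3.15855,-4.51056) → (-3.16,-4.51)
v6: (-0.5,4) → rotate → (3.33339,-2.26682) → ×s → (4.05402,-2.75688) → (4.05,-2.76)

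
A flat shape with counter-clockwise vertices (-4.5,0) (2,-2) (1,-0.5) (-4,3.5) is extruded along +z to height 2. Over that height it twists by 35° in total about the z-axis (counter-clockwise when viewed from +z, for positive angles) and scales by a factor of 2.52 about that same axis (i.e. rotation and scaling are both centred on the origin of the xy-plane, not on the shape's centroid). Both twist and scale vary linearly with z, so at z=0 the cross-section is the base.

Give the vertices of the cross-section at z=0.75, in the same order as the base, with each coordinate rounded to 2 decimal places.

t = z/height = 0.75/2 = 0.375
s = 1 + (scale-1)·z/height = 1 + (2.52-1)·0.75/2 = 1.570000
θ = twist·z/height = 35°·0.75/2 = 13.1250° = 0.229074 rad
cos θ = 0.973877, sin θ = 0.227076 (intermediates below are computed at full precision and shown rounded to 5 d.p.)
v1: (-4.5,0) → rotate → (-4.38245,-1.02184) → ×s → (-6.88044,-1.60429) → (-6.88,-1.60)
v2: (2,-2) → rotate → (2.40191,-1.49360) → ×s → (3.77099,-2.34495) → (3.77,-2.34)
v3: (1,-0.5) → rotate → (1.08742,-0.25986) → ×s → (1.70724,-0.40798) → (1.71,-0.41)
v4: (-4,3.5) → rotate → (-4.69027,2.50026) → ×s → (-7.36373,3.92542) → (-7.36,3.93)

Cross-section at z=0.75: (-6.88,-1.60) (3.77,-2.34) (1.71,-0.41) (-7.36,3.93)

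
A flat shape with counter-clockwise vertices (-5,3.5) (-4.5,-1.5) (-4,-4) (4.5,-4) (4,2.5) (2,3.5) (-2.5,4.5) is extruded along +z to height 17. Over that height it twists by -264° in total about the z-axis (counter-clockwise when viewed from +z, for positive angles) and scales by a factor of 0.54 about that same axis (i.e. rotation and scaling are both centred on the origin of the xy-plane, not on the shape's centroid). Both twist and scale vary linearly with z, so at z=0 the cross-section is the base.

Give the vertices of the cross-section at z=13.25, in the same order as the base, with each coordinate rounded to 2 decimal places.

t = z/height = 13.25/17 = 0.779412
s = 1 + (scale-1)·z/height = 1 + (0.54-1)·13.25/17 = 0.641471
θ = twist·z/height = -264°·13.25/17 = -205.7647° = -3.591272 rad
cos θ = -0.900587, sin θ = 0.434676 (intermediates below are computed at full precision and shown rounded to 5 d.p.)
v1: (-5,3.5) → rotate → (2.98157,-5.32544) → ×s → (1.91259,-3.41611) → (1.91,-3.42)
v2: (-4.5,-1.5) → rotate → (4.70465,-0.60516) → ×s → (3.01790,-0.38819) → (3.02,-0.39)
v3: (-4,-4) → rotate → (5.34105,1.86364) → ×s → (3.42613,1.19547) → (3.43,1.20)
v4: (4.5,-4) → rotate → (-2.31393,5.55839) → ×s → (-1.48432,3.56554) → (-1.48,3.57)
v5: (4,2.5) → rotate → (-4.68904,-0.51276) → ×s → (-3.00788,-0.32892) → (-3.01,-0.33)
v6: (2,3.5) → rotate → (-3.32254,-2.28270) → ×s → (-2.13131,-1.46429) → (-2.13,-1.46)
v7: (-2.5,4.5) → rotate → (0.29542,-5.13933) → ×s → (0.18951,-3.29673) → (0.19,-3.30)

Cross-section at z=13.25: (1.91,-3.42) (3.02,-0.39) (3.43,1.20) (-1.48,3.57) (-3.01,-0.33) (-2.13,-1.46) (0.19,-3.30)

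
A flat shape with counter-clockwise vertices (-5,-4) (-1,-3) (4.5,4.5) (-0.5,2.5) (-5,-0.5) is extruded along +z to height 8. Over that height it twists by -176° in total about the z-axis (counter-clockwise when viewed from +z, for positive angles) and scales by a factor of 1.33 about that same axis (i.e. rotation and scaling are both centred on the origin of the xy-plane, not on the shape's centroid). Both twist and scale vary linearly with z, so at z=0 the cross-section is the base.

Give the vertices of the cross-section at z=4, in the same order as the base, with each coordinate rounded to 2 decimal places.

Cross-section at z=4: (-4.86,5.66) (-3.53,1.04) (5.42,-5.06) (2.89,0.68) (-0.79,5.80)

t = z/height = 4/8 = 0.5
s = 1 + (scale-1)·z/height = 1 + (1.33-1)·4/8 = 1.165000
θ = twist·z/height = -176°·4/8 = -88.0000° = -1.535890 rad
cos θ = 0.034899, sin θ = -0.999391 (intermediates below are computed at full precision and shown rounded to 5 d.p.)
v1: (-5,-4) → rotate → (-4.17206,4.85736) → ×s → (-4.86045,5.65882) → (-4.86,5.66)
v2: (-1,-3) → rotate → (-3.03307,0.89469) → ×s → (-3.53353,1.04232) → (-3.53,1.04)
v3: (4.5,4.5) → rotate → (4.65431,-4.34021) → ×s → (5.42227,-5.05635) → (5.42,-5.06)
v4: (-0.5,2.5) → rotate → (2.48103,0.58694) → ×s → (2.89040,0.68379) → (2.89,0.68)
v5: (-5,-0.5) → rotate → (-0.67419,4.97950) → ×s → (-0.78543,5.80112) → (-0.79,5.80)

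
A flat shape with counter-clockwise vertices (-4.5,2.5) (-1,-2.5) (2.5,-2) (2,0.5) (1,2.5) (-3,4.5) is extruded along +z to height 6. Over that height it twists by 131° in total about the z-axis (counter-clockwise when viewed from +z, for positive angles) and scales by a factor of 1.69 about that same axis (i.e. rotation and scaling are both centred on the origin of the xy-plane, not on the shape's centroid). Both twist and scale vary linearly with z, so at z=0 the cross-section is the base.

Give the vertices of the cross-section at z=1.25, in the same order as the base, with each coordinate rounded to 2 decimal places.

Cross-section at z=1.25: (-5.89,0.18) (0.29,-3.07) (3.59,-0.72) (1.77,1.56) (-0.29,3.07) (-5.41,3.00)

t = z/height = 1.25/6 = 0.208333
s = 1 + (scale-1)·z/height = 1 + (1.69-1)·1.25/6 = 1.143750
θ = twist·z/height = 131°·1.25/6 = 27.2917° = 0.476329 rad
cos θ = 0.888684, sin θ = 0.458520 (intermediates below are computed at full precision and shown rounded to 5 d.p.)
v1: (-4.5,2.5) → rotate → (-5.14538,0.15837) → ×s → (-5.88503,0.18113) → (-5.89,0.18)
v2: (-1,-2.5) → rotate → (0.25762,-2.68023) → ×s → (0.29465,-3.06551) → (0.29,-3.07)
v3: (2.5,-2) → rotate → (3.13875,-0.63107) → ×s → (3.58995,-0.72178) → (3.59,-0.72)
v4: (2,0.5) → rotate → (1.54811,1.36138) → ×s → (1.77065,1.55708) → (1.77,1.56)
v5: (1,2.5) → rotate → (-0.25762,2.68023) → ×s → (-0.29465,3.06551) → (-0.29,3.07)
v6: (-3,4.5) → rotate → (-4.72939,2.62352) → ×s → (-5.40924,3.00065) → (-5.41,3.00)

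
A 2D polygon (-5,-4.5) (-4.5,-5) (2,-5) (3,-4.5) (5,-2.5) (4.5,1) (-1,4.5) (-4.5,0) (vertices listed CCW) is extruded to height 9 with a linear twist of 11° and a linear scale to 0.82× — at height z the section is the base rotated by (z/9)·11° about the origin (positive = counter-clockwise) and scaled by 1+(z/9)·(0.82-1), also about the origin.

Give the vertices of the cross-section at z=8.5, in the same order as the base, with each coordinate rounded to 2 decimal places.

Cross-section at z=8.5: (-3.41,-4.42) (-2.93,-4.76) (2.38,-3.78) (3.12,-3.22) (4.46,-1.29) (3.52,1.49) (-1.49,3.52) (-3.67,-0.67)

t = z/height = 8.5/9 = 0.944444
s = 1 + (scale-1)·z/height = 1 + (0.82-1)·8.5/9 = 0.830000
θ = twist·z/height = 11°·8.5/9 = 10.3889° = 0.181320 rad
cos θ = 0.983606, sin θ = 0.180328 (intermediates below are computed at full precision and shown rounded to 5 d.p.)
v1: (-5,-4.5) → rotate → (-4.10655,-5.32787) → ×s → (-3.40844,-4.42213) → (-3.41,-4.42)
v2: (-4.5,-5) → rotate → (-3.52459,-5.72951) → ×s → (-2.92541,-4.75549) → (-2.93,-4.76)
v3: (2,-5) → rotate → (2.86885,-4.55738) → ×s → (2.38115,-3.78262) → (2.38,-3.78)
v4: (3,-4.5) → rotate → (3.76230,-3.88524) → ×s → (3.12271,-3.22475) → (3.12,-3.22)
v5: (5,-2.5) → rotate → (5.36885,-1.55737) → ×s → (4.45615,-1.29262) → (4.46,-1.29)
v6: (4.5,1) → rotate → (4.24590,1.79508) → ×s → (3.52410,1.48992) → (3.52,1.49)
v7: (-1,4.5) → rotate → (-1.79508,4.24590) → ×s → (-1.48992,3.52410) → (-1.49,3.52)
v8: (-4.5,0) → rotate → (-4.42623,-0.81148) → ×s → (-3.67377,-0.67353) → (-3.67,-0.67)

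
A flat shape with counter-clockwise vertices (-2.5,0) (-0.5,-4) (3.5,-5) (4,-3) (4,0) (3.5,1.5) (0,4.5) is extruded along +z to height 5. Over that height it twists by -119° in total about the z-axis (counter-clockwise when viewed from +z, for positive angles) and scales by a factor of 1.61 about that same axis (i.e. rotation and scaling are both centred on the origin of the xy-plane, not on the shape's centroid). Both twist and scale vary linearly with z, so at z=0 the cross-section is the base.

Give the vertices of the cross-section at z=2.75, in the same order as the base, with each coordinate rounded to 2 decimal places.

Cross-section at z=2.75: (-1.39,3.04) (-5.14,-1.61) (-4.13,-7.03) (-1.42,-6.52) (2.22,-4.86) (3.76,-3.42) (5.47,2.50)

t = z/height = 2.75/5 = 0.55
s = 1 + (scale-1)·z/height = 1 + (1.61-1)·2.75/5 = 1.335500
θ = twist·z/height = -119°·2.75/5 = -65.4500° = -1.142318 rad
cos θ = 0.415487, sin θ = -0.909599 (intermediates below are computed at full precision and shown rounded to 5 d.p.)
v1: (-2.5,0) → rotate → (-1.03872,2.27400) → ×s → (-1.38721,3.03692) → (-1.39,3.04)
v2: (-0.5,-4) → rotate → (-3.84614,-1.20715) → ×s → (-5.13652,-1.61215) → (-5.14,-1.61)
v3: (3.5,-5) → rotate → (-3.09379,-5.26103) → ×s → (-4.13176,-7.02611) → (-4.13,-7.03)
v4: (4,-3) → rotate → (-1.06685,-4.88486) → ×s → (-1.42478,-6.52373) → (-1.42,-6.52)
v5: (4,0) → rotate → (1.66195,-3.63840) → ×s → (2.21953,-4.85908) → (2.22,-4.86)
v6: (3.5,1.5) → rotate → (2.81860,-2.56037) → ×s → (3.76425,-3.41937) → (3.76,-3.42)
v7: (0,4.5) → rotate → (4.09320,1.86969) → ×s → (5.46646,2.49697) → (5.47,2.50)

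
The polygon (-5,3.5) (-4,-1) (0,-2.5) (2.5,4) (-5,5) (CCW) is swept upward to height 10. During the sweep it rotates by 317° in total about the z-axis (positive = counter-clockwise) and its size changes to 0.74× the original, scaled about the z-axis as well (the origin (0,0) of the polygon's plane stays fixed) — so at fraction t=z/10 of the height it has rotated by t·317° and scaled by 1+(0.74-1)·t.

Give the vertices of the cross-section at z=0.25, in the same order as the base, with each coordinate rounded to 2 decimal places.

t = z/height = 0.25/10 = 0.025
s = 1 + (scale-1)·z/height = 1 + (0.74-1)·0.25/10 = 0.993500
θ = twist·z/height = 317°·0.25/10 = 7.9250° = 0.138317 rad
cos θ = 0.990449, sin θ = 0.137877 (intermediates below are computed at full precision and shown rounded to 5 d.p.)
v1: (-5,3.5) → rotate → (-5.43482,2.77719) → ×s → (-5.39949,2.75914) → (-5.40,2.76)
v2: (-4,-1) → rotate → (-3.82392,-1.54196) → ×s → (-3.79907,-1.53193) → (-3.80,-1.53)
v3: (0,-2.5) → rotate → (0.34469,-2.47612) → ×s → (0.34245,-2.46003) → (0.34,-2.46)
v4: (2.5,4) → rotate → (1.92462,4.30649) → ×s → (1.91211,4.27850) → (1.91,4.28)
v5: (-5,5) → rotate → (-5.64163,4.26286) → ×s → (-5.60496,4.23515) → (-5.60,4.24)

Cross-section at z=0.25: (-5.40,2.76) (-3.80,-1.53) (0.34,-2.46) (1.91,4.28) (-5.60,4.24)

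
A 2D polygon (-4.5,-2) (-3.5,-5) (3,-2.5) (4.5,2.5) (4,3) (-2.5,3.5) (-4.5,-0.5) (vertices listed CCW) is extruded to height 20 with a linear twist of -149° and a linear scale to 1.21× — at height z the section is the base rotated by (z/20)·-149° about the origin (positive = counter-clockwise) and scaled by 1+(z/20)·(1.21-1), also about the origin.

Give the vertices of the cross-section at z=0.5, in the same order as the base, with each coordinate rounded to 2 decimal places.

t = z/height = 0.5/20 = 0.025
s = 1 + (scale-1)·z/height = 1 + (1.21-1)·0.5/20 = 1.005250
θ = twist·z/height = -149°·0.5/20 = -3.7250° = -0.065014 rad
cos θ = 0.997887, sin θ = -0.064968 (intermediates below are computed at full precision and shown rounded to 5 d.p.)
v1: (-4.5,-2) → rotate → (-4.62043,-1.70342) → ×s → (-4.64469,-1.71236) → (-4.64,-1.71)
v2: (-3.5,-5) → rotate → (-3.81744,-4.76205) → ×s → (-3.83749,-4.78705) → (-3.84,-4.79)
v3: (3,-2.5) → rotate → (2.83124,-2.68962) → ×s → (2.84611,-2.70374) → (2.85,-2.70)
v4: (4.5,2.5) → rotate → (4.65291,2.20236) → ×s → (4.67734,2.21393) → (4.68,2.21)
v5: (4,3) → rotate → (4.18645,2.73379) → ×s → (4.20843,2.74814) → (4.21,2.75)
v6: (-2.5,3.5) → rotate → (-2.26733,3.65503) → ×s → (-2.27923,3.67421) → (-2.28,3.67)
v7: (-4.5,-0.5) → rotate → (-4.52298,-0.20659) → ×s → (-4.54672,-0.20767) → (-4.55,-0.21)

Cross-section at z=0.5: (-4.64,-1.71) (-3.84,-4.79) (2.85,-2.70) (4.68,2.21) (4.21,2.75) (-2.28,3.67) (-4.55,-0.21)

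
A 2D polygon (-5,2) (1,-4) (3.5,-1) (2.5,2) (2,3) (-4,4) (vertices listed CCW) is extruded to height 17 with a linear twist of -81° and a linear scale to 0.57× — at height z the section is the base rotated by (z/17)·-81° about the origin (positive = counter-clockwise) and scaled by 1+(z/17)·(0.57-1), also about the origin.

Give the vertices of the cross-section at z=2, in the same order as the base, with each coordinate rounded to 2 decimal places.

t = z/height = 2/17 = 0.117647
s = 1 + (scale-1)·z/height = 1 + (0.57-1)·2/17 = 0.949412
θ = twist·z/height = -81°·2/17 = -9.5294° = -0.166320 rad
cos θ = 0.986201, sin θ = -0.165554 (intermediates below are computed at full precision and shown rounded to 5 d.p.)
v1: (-5,2) → rotate → (-4.59990,2.80017) → ×s → (-4.36720,2.65852) → (-4.37,2.66)
v2: (1,-4) → rotate → (0.32399,-4.11036) → ×s → (0.30760,-3.90242) → (0.31,-3.90)
v3: (3.5,-1) → rotate → (3.28615,-1.56564) → ×s → (3.11991,-1.48644) → (3.12,-1.49)
v4: (2.5,2) → rotate → (2.79661,1.55852) → ×s → (2.65513,1.47967) → (2.66,1.48)
v5: (2,3) → rotate → (2.46906,2.62749) → ×s → (2.34416,2.49457) → (2.34,2.49)
v6: (-4,4) → rotate → (-3.28259,4.60702) → ×s → (-3.11653,4.37396) → (-3.12,4.37)

Cross-section at z=2: (-4.37,2.66) (0.31,-3.90) (3.12,-1.49) (2.66,1.48) (2.34,2.49) (-3.12,4.37)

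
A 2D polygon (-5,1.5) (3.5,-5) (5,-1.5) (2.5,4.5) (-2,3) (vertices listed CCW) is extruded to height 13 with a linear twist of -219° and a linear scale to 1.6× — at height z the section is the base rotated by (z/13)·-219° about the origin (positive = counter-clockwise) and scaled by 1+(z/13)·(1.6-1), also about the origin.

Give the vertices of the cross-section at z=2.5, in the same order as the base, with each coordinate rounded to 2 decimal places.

Cross-section at z=2.5: (-3.01,4.98) (-0.84,-6.75) (3.01,-4.98) (5.43,1.85) (0.59,3.98)

t = z/height = 2.5/13 = 0.192308
s = 1 + (scale-1)·z/height = 1 + (1.6-1)·2.5/13 = 1.115385
θ = twist·z/height = -219°·2.5/13 = -42.1154° = -0.735052 rad
cos θ = 0.741796, sin θ = -0.670626 (intermediates below are computed at full precision and shown rounded to 5 d.p.)
v1: (-5,1.5) → rotate → (-2.70304,4.46582) → ×s → (-3.01493,4.98111) → (-3.01,4.98)
v2: (3.5,-5) → rotate → (-0.75684,-6.05617) → ×s → (-0.84417,-6.75496) → (-0.84,-6.75)
v3: (5,-1.5) → rotate → (2.70304,-4.46582) → ×s → (3.01493,-4.98111) → (3.01,-4.98)
v4: (2.5,4.5) → rotate → (4.87231,1.66152) → ×s → (5.43449,1.85323) → (5.43,1.85)
v5: (-2,3) → rotate → (0.52829,3.56664) → ×s → (0.58924,3.97817) → (0.59,3.98)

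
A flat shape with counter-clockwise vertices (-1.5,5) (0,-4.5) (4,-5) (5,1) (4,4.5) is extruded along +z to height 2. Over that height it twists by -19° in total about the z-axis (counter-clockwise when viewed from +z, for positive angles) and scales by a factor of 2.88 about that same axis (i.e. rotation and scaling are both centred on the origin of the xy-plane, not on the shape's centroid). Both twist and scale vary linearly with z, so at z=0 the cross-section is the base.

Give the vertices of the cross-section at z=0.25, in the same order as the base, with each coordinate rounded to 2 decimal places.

Cross-section at z=0.25: (-1.60,6.25) (-0.23,-5.55) (4.68,-6.37) (6.22,0.98) (5.17,5.35)

t = z/height = 0.25/2 = 0.125
s = 1 + (scale-1)·z/height = 1 + (2.88-1)·0.25/2 = 1.235000
θ = twist·z/height = -19°·0.25/2 = -2.3750° = -0.041452 rad
cos θ = 0.999141, sin θ = -0.041440 (intermediates below are computed at full precision and shown rounded to 5 d.p.)
v1: (-1.5,5) → rotate → (-1.29151,5.05786) → ×s → (-1.59502,6.24646) → (-1.60,6.25)
v2: (0,-4.5) → rotate → (-0.18648,-4.49613) → ×s → (-0.23030,-5.55273) → (-0.23,-5.55)
v3: (4,-5) → rotate → (3.78937,-5.16146) → ×s → (4.67987,-6.37441) → (4.68,-6.37)
v4: (5,1) → rotate → (5.03714,0.79194) → ×s → (6.22087,0.97805) → (6.22,0.98)
v5: (4,4.5) → rotate → (4.18304,4.33038) → ×s → (5.16606,5.34801) → (5.17,5.35)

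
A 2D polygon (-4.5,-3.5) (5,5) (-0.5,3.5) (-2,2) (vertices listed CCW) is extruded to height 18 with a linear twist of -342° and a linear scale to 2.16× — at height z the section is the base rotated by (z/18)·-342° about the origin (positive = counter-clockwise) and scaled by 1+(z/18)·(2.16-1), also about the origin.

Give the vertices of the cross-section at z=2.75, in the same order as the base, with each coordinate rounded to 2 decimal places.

Cross-section at z=2.75: (-6.50,1.67) (8.26,-1.05) (2.90,2.99) (0.42,3.30)

t = z/height = 2.75/18 = 0.152778
s = 1 + (scale-1)·z/height = 1 + (2.16-1)·2.75/18 = 1.177222
θ = twist·z/height = -342°·2.75/18 = -52.2500° = -0.911935 rad
cos θ = 0.612217, sin θ = -0.790690 (intermediates below are computed at full precision and shown rounded to 5 d.p.)
v1: (-4.5,-3.5) → rotate → (-5.52239,1.41534) → ×s → (-6.50108,1.66617) → (-6.50,1.67)
v2: (5,5) → rotate → (7.01453,-0.89236) → ×s → (8.25767,-1.05051) → (8.26,-1.05)
v3: (-0.5,3.5) → rotate → (2.46130,2.53811) → ×s → (2.89750,2.98791) → (2.90,2.99)
v4: (-2,2) → rotate → (0.35694,2.80581) → ×s → (0.42020,3.30307) → (0.42,3.30)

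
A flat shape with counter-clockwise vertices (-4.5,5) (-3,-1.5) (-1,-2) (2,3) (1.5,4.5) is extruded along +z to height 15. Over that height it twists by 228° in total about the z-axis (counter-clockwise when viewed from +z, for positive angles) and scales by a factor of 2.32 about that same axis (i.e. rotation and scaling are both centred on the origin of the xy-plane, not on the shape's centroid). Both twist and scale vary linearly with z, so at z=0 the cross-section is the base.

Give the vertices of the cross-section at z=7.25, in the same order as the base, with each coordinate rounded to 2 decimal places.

Cross-section at z=7.25: (-5.14,-9.75) (4.00,-3.76) (3.64,-0.41) (-5.74,1.38) (-7.77,-0.24)

t = z/height = 7.25/15 = 0.483333
s = 1 + (scale-1)·z/height = 1 + (2.32-1)·7.25/15 = 1.638000
θ = twist·z/height = 228°·7.25/15 = 110.2000° = 1.923353 rad
cos θ = -0.345298, sin θ = 0.938493 (intermediates below are computed at full precision and shown rounded to 5 d.p.)
v1: (-4.5,5) → rotate → (-3.13862,-5.94971) → ×s → (-5.14106,-9.74562) → (-5.14,-9.75)
v2: (-3,-1.5) → rotate → (2.44363,-2.29753) → ×s → (4.00267,-3.76336) → (4.00,-3.76)
v3: (-1,-2) → rotate → (2.22228,-0.24790) → ×s → (3.64010,-0.40605) → (3.64,-0.41)
v4: (2,3) → rotate → (-3.50608,0.84109) → ×s → (-5.74295,1.37771) → (-5.74,1.38)
v5: (1.5,4.5) → rotate → (-4.74117,-0.14610) → ×s → (-7.76603,-0.23932) → (-7.77,-0.24)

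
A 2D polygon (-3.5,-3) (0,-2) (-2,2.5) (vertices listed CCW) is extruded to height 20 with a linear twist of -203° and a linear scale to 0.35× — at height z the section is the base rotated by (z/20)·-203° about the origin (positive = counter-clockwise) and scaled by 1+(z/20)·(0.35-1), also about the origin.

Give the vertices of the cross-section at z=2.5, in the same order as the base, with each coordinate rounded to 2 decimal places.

Cross-section at z=2.5: (-4.09,-1.11) (-0.79,-1.66) (-0.68,2.86)

t = z/height = 2.5/20 = 0.125
s = 1 + (scale-1)·z/height = 1 + (0.35-1)·2.5/20 = 0.918750
θ = twist·z/height = -203°·2.5/20 = -25.3750° = -0.442877 rad
cos θ = 0.903522, sin θ = -0.428541 (intermediates below are computed at full precision and shown rounded to 5 d.p.)
v1: (-3.5,-3) → rotate → (-4.44795,-1.21067) → ×s → (-4.08656,-1.11231) → (-4.09,-1.11)
v2: (0,-2) → rotate → (-0.85708,-1.80704) → ×s → (-0.78744,-1.66022) → (-0.79,-1.66)
v3: (-2,2.5) → rotate → (-0.73569,3.11589) → ×s → (-0.67592,2.86272) → (-0.68,2.86)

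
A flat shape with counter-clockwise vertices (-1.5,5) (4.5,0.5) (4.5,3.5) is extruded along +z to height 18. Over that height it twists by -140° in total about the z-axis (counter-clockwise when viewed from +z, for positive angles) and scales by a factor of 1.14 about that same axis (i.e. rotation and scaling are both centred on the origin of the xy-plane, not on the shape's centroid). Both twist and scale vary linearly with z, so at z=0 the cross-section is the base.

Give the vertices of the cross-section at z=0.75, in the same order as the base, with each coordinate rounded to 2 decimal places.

Cross-section at z=0.75: (-0.99,5.16) (4.55,0.04) (4.86,3.04)

t = z/height = 0.75/18 = 0.0416667
s = 1 + (scale-1)·z/height = 1 + (1.14-1)·0.75/18 = 1.005833
θ = twist·z/height = -140°·0.75/18 = -5.8333° = -0.101811 rad
cos θ = 0.994822, sin θ = -0.101635 (intermediates below are computed at full precision and shown rounded to 5 d.p.)
v1: (-1.5,5) → rotate → (-0.98406,5.12656) → ×s → (-0.98980,5.15647) → (-0.99,5.16)
v2: (4.5,0.5) → rotate → (4.52752,0.04005) → ×s → (4.55393,0.04029) → (4.55,0.04)
v3: (4.5,3.5) → rotate → (4.83242,3.02452) → ×s → (4.86061,3.04216) → (4.86,3.04)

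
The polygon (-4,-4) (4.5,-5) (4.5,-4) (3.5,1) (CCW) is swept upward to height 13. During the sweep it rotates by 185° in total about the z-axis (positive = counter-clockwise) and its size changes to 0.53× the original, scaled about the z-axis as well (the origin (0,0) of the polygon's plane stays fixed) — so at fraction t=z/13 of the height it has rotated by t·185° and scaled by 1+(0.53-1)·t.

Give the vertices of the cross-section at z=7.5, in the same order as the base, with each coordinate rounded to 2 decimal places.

Cross-section at z=7.5: (3.63,-1.95) (2.55,4.19) (1.85,3.98) (-1.43,2.23)

t = z/height = 7.5/13 = 0.576923
s = 1 + (scale-1)·z/height = 1 + (0.53-1)·7.5/13 = 0.728846
θ = twist·z/height = 185°·7.5/13 = 106.7308° = 1.862803 rad
cos θ = -0.287875, sin θ = 0.957668 (intermediates below are computed at full precision and shown rounded to 5 d.p.)
v1: (-4,-4) → rotate → (4.98217,-2.67917) → ×s → (3.63124,-1.95270) → (3.63,-1.95)
v2: (4.5,-5) → rotate → (3.49290,5.74888) → ×s → (2.54579,4.19005) → (2.55,4.19)
v3: (4.5,-4) → rotate → (2.53524,5.46101) → ×s → (1.84780,3.98023) → (1.85,3.98)
v4: (3.5,1) → rotate → (-1.96523,3.06396) → ×s → (-1.43235,2.23316) → (-1.43,2.23)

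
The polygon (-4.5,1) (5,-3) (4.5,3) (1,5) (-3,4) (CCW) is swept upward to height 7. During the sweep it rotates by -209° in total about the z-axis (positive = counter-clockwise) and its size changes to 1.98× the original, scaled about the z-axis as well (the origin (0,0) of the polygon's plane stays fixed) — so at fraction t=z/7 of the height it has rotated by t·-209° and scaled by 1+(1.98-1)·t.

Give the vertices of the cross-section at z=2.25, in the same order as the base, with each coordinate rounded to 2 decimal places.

Cross-section at z=2.25: (-1.08,5.96) (-1.09,-7.59) (5.93,-3.92) (6.57,1.34) (3.32,5.68)

t = z/height = 2.25/7 = 0.321429
s = 1 + (scale-1)·z/height = 1 + (1.98-1)·2.25/7 = 1.315000
θ = twist·z/height = -209°·2.25/7 = -67.1786° = -1.172487 rad
cos θ = 0.387860, sin θ = -0.921718 (intermediates below are computed at full precision and shown rounded to 5 d.p.)
v1: (-4.5,1) → rotate → (-0.82365,4.53559) → ×s → (-1.08310,5.96430) → (-1.08,5.96)
v2: (5,-3) → rotate → (-0.82585,-5.77217) → ×s → (-1.08600,-7.59041) → (-1.09,-7.59)
v3: (4.5,3) → rotate → (4.51053,-2.98415) → ×s → (5.93134,-3.92416) → (5.93,-3.92)
v4: (1,5) → rotate → (4.99645,1.01758) → ×s → (6.57033,1.33812) → (6.57,1.34)
v5: (-3,4) → rotate → (2.52329,4.31660) → ×s → (3.31813,5.67632) → (3.32,5.68)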